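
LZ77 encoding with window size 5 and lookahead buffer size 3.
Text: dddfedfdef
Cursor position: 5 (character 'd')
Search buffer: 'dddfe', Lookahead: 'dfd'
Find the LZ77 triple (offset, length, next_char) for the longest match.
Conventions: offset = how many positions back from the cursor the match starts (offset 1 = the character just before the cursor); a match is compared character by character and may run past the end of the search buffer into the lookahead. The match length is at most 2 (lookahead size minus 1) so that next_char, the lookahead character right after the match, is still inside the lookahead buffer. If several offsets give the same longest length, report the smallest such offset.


Try each offset into the search buffer:
  offset=1 (pos 4, char 'e'): match length 0
  offset=2 (pos 3, char 'f'): match length 0
  offset=3 (pos 2, char 'd'): match length 2
  offset=4 (pos 1, char 'd'): match length 1
  offset=5 (pos 0, char 'd'): match length 1
Longest match has length 2 at offset 3.
next_char = character at position 5 + 2 = 7 -> 'd'

Best match: offset=3, length=2 (matching 'df' starting at position 2)
LZ77 triple: (3, 2, 'd')


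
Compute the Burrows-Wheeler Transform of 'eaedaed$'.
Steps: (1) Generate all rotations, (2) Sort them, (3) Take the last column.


Rotations (sorted):
  0: $eaedaed -> last char: d
  1: aed$eaed -> last char: d
  2: aedaed$e -> last char: e
  3: d$eaedae -> last char: e
  4: daed$eae -> last char: e
  5: eaedaed$ -> last char: $
  6: ed$eaeda -> last char: a
  7: edaed$ea -> last char: a


BWT = ddeee$aa


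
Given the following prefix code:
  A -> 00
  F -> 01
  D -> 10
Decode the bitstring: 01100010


Decoding step by step:
Bits 01 -> F
Bits 10 -> D
Bits 00 -> A
Bits 10 -> D


Decoded message: FDAD


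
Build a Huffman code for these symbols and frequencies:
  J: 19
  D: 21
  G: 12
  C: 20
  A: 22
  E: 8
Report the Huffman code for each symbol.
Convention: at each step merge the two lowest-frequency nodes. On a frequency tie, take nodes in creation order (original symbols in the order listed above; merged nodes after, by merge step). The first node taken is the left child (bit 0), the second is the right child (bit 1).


Huffman tree construction:
Step 1: Merge E(8) + G(12) = 20
Step 2: Merge J(19) + C(20) = 39
Step 3: Merge (E+G)(20) + D(21) = 41
Step 4: Merge A(22) + (J+C)(39) = 61
Step 5: Merge ((E+G)+D)(41) + (A+(J+C))(61) = 102
Read each symbol's code off the tree from the root (left child = 0, right child = 1).

Codes:
  J: 110 (length 3)
  D: 01 (length 2)
  G: 001 (length 3)
  C: 111 (length 3)
  A: 10 (length 2)
  E: 000 (length 3)
Average code length: 263/102 = 2.5784 bits/symbol


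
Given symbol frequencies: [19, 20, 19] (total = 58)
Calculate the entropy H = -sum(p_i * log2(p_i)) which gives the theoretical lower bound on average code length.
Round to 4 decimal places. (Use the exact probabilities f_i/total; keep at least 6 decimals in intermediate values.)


Per-symbol terms -p_i * log2(p_i) with p_i = f_i/58:
  p = 19/58 = 0.327586: log2(p) = -1.610053, -p*log2(p) = 0.527431
  p = 20/58 = 0.344828: log2(p) = -1.536053, -p*log2(p) = 0.529673
  p = 19/58 = 0.327586: log2(p) = -1.610053, -p*log2(p) = 0.527431
H = 0.527431 + 0.529673 + 0.527431 = 1.584535

H = 1.5845 bits/symbol


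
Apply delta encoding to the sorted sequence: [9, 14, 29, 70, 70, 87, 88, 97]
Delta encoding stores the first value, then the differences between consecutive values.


First value: 9
Deltas:
  14 - 9 = 5
  29 - 14 = 15
  70 - 29 = 41
  70 - 70 = 0
  87 - 70 = 17
  88 - 87 = 1
  97 - 88 = 9


Delta encoded: [9, 5, 15, 41, 0, 17, 1, 9]


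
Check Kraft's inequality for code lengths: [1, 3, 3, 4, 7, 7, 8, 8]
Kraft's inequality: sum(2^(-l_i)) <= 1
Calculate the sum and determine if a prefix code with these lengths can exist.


Sum = 2^(-1) + 2^(-3) + 2^(-3) + 2^(-4) + 2^(-7) + 2^(-7) + 2^(-8) + 2^(-8)
    = 0.5 + 0.125 + 0.125 + 0.0625 + 0.0078125 + 0.0078125 + 0.00390625 + 0.00390625
    = 214/256 = 0.8359375
Since 0.8359375 <= 1, Kraft's inequality IS satisfied.
A prefix code with these lengths CAN exist.

Kraft sum = 0.8359375. Satisfied.


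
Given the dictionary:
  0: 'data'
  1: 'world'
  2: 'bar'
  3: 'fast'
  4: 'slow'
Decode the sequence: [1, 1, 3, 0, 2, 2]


Look up each index in the dictionary:
  1 -> 'world'
  1 -> 'world'
  3 -> 'fast'
  0 -> 'data'
  2 -> 'bar'
  2 -> 'bar'

Decoded: "world world fast data bar bar"


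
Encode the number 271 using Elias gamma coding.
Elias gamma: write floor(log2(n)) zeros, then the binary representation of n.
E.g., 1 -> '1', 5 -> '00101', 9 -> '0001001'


num_bits = floor(log2(271)) + 1 = 9
leading_zeros = num_bits - 1 = 8
binary(271) = 100001111

Elias gamma(271) = '00000000' + '100001111' = 00000000100001111 (17 bits)


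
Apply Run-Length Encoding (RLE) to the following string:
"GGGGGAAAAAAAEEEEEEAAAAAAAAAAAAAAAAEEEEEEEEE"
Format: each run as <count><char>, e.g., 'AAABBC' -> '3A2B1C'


Scanning runs left to right:
  i=0: run of 'G' x 5 -> '5G'
  i=5: run of 'A' x 7 -> '7A'
  i=12: run of 'E' x 6 -> '6E'
  i=18: run of 'A' x 16 -> '16A'
  i=34: run of 'E' x 9 -> '9E'

RLE = 5G7A6E16A9E


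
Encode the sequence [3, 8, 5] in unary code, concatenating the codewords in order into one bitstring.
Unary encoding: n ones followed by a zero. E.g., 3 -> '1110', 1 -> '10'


Encode each number as n ones followed by a terminating 0:
  3 -> 1110 (4 bits)
  8 -> 111111110 (9 bits)
  5 -> 111110 (6 bits)
Total length = 4 + 9 + 6 = 19 bits.

Unary([3, 8, 5]) = 1110111111110111110 (19 bits)


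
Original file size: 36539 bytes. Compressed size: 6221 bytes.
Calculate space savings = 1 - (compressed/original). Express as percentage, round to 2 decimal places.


ratio = compressed/original = 6221/36539 = 0.170256
savings = 1 - ratio = 1 - 0.170256 = 0.829744
as a percentage: 0.829744 * 100 = 82.97%

Space savings = 1 - 6221/36539 = 82.97%


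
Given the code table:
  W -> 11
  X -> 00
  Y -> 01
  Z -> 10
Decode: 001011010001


Decoding:
00 -> X
10 -> Z
11 -> W
01 -> Y
00 -> X
01 -> Y


Result: XZWYXY


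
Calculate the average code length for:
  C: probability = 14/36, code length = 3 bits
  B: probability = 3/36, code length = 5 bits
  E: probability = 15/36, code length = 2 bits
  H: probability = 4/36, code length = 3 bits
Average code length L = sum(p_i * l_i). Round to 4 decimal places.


Weighted contributions p_i * l_i:
  C: (14/36) * 3 = 42/36
  B: (3/36) * 5 = 15/36
  E: (15/36) * 2 = 30/36
  H: (4/36) * 3 = 12/36
Sum = (42 + 15 + 30 + 12)/36 = 99/36

L = 99/36 = 2.7500 bits/symbol


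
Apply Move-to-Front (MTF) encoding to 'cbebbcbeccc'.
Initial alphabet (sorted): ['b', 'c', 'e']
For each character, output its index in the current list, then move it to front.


MTF encoding:
'c': index 1 in ['b', 'c', 'e'] -> ['c', 'b', 'e']
'b': index 1 in ['c', 'b', 'e'] -> ['b', 'c', 'e']
'e': index 2 in ['b', 'c', 'e'] -> ['e', 'b', 'c']
'b': index 1 in ['e', 'b', 'c'] -> ['b', 'e', 'c']
'b': index 0 in ['b', 'e', 'c'] -> ['b', 'e', 'c']
'c': index 2 in ['b', 'e', 'c'] -> ['c', 'b', 'e']
'b': index 1 in ['c', 'b', 'e'] -> ['b', 'c', 'e']
'e': index 2 in ['b', 'c', 'e'] -> ['e', 'b', 'c']
'c': index 2 in ['e', 'b', 'c'] -> ['c', 'e', 'b']
'c': index 0 in ['c', 'e', 'b'] -> ['c', 'e', 'b']
'c': index 0 in ['c', 'e', 'b'] -> ['c', 'e', 'b']


Output: [1, 1, 2, 1, 0, 2, 1, 2, 2, 0, 0]


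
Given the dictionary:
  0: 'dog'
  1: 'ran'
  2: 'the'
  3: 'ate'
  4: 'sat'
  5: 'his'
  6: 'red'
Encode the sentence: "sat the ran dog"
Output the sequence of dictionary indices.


Look up each word in the dictionary:
  'sat' -> 4
  'the' -> 2
  'ran' -> 1
  'dog' -> 0

Encoded: [4, 2, 1, 0]


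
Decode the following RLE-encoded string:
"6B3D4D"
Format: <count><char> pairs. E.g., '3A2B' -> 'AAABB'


Expanding each <count><char> pair:
  6B -> 'BBBBBB'
  3D -> 'DDD'
  4D -> 'DDDD'

Decoded = BBBBBBDDDDDDD


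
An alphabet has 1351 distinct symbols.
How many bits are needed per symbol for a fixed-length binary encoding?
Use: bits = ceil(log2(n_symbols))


log2(1351) = 10.3998
Bracket: 2^10 = 1024 < 1351 <= 2^11 = 2048
So ceil(log2(1351)) = 11

bits = ceil(log2(1351)) = ceil(10.3998) = 11 bits


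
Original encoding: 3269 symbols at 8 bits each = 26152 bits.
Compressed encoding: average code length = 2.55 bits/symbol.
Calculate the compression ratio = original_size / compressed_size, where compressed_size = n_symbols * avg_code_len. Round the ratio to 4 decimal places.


original_size = n_symbols * orig_bits = 3269 * 8 = 26152 bits
compressed_size = n_symbols * avg_code_len = 3269 * 2.55 = 8335.95 bits
ratio = original_size / compressed_size = 26152 / 8335.95 = 3.1373

Compression ratio = 3.1373


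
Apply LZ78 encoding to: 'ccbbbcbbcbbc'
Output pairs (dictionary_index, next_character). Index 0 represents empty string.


LZ78 encoding steps:
Dictionary: {0: ''}
Step 1: w='' (idx 0), next='c' -> output (0, 'c'), add 'c' as idx 1
Step 2: w='c' (idx 1), next='b' -> output (1, 'b'), add 'cb' as idx 2
Step 3: w='' (idx 0), next='b' -> output (0, 'b'), add 'b' as idx 3
Step 4: w='b' (idx 3), next='c' -> output (3, 'c'), add 'bc' as idx 4
Step 5: w='b' (idx 3), next='b' -> output (3, 'b'), add 'bb' as idx 5
Step 6: w='cb' (idx 2), next='b' -> output (2, 'b'), add 'cbb' as idx 6
Step 7: w='c' (idx 1), end of input -> output (1, '')


Encoded: [(0, 'c'), (1, 'b'), (0, 'b'), (3, 'c'), (3, 'b'), (2, 'b'), (1, '')]


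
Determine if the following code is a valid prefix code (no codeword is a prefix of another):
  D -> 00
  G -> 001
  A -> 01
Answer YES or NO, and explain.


Checking each pair (does one codeword prefix another?):
  D='00' vs G='001': prefix -- VIOLATION

NO -- this is NOT a valid prefix code. D (00) is a prefix of G (001).


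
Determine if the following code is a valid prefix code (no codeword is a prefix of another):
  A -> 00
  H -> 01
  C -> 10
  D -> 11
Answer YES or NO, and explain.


Checking each pair (does one codeword prefix another?):
  A='00' vs H='01': no prefix
  A='00' vs C='10': no prefix
  A='00' vs D='11': no prefix
  H='01' vs A='00': no prefix
  H='01' vs C='10': no prefix
  H='01' vs D='11': no prefix
  C='10' vs A='00': no prefix
  C='10' vs H='01': no prefix
  C='10' vs D='11': no prefix
  D='11' vs A='00': no prefix
  D='11' vs H='01': no prefix
  D='11' vs C='10': no prefix
No violation found over all pairs.

YES -- this is a valid prefix code. No codeword is a prefix of any other codeword.


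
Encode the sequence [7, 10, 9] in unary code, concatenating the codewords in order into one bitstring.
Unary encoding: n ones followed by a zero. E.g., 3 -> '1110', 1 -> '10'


Encode each number as n ones followed by a terminating 0:
  7 -> 11111110 (8 bits)
  10 -> 11111111110 (11 bits)
  9 -> 1111111110 (10 bits)
Total length = 8 + 11 + 10 = 29 bits.

Unary([7, 10, 9]) = 11111110111111111101111111110 (29 bits)


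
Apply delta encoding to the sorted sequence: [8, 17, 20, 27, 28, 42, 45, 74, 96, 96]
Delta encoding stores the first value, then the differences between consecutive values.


First value: 8
Deltas:
  17 - 8 = 9
  20 - 17 = 3
  27 - 20 = 7
  28 - 27 = 1
  42 - 28 = 14
  45 - 42 = 3
  74 - 45 = 29
  96 - 74 = 22
  96 - 96 = 0


Delta encoded: [8, 9, 3, 7, 1, 14, 3, 29, 22, 0]


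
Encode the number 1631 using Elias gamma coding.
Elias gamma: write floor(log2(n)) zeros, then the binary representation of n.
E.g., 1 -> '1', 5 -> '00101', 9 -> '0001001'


num_bits = floor(log2(1631)) + 1 = 11
leading_zeros = num_bits - 1 = 10
binary(1631) = 11001011111

Elias gamma(1631) = '0000000000' + '11001011111' = 000000000011001011111 (21 bits)


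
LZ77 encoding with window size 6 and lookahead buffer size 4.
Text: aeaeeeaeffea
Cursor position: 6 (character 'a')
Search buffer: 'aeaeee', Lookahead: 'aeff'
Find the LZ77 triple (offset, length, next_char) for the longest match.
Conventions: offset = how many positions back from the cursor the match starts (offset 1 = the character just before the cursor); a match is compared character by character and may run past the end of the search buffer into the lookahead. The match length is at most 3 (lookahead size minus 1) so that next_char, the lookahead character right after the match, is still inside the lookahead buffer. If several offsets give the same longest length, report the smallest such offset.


Try each offset into the search buffer:
  offset=1 (pos 5, char 'e'): match length 0
  offset=2 (pos 4, char 'e'): match length 0
  offset=3 (pos 3, char 'e'): match length 0
  offset=4 (pos 2, char 'a'): match length 2
  offset=5 (pos 1, char 'e'): match length 0
  offset=6 (pos 0, char 'a'): match length 2
Longest match has length 2, found at offsets 4, 6; take the smallest, offset 4.
next_char = character at position 6 + 2 = 8 -> 'f'

Best match: offset=4, length=2 (matching 'ae' starting at position 2)
LZ77 triple: (4, 2, 'f')


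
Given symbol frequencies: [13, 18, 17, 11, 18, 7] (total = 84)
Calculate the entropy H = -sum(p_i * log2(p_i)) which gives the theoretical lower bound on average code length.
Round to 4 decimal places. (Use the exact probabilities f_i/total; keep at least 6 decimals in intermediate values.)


Per-symbol terms -p_i * log2(p_i) with p_i = f_i/84:
  p = 13/84 = 0.154762: log2(p) = -2.691878, -p*log2(p) = 0.416600
  p = 18/84 = 0.214286: log2(p) = -2.222392, -p*log2(p) = 0.476227
  p = 17/84 = 0.202381: log2(p) = -2.304855, -p*log2(p) = 0.466459
  p = 11/84 = 0.130952: log2(p) = -2.932886, -p*log2(p) = 0.384068
  p = 18/84 = 0.214286: log2(p) = -2.222392, -p*log2(p) = 0.476227
  p = 7/84 = 0.083333: log2(p) = -3.584963, -p*log2(p) = 0.298747
H = 0.416600 + 0.476227 + 0.466459 + 0.384068 + 0.476227 + 0.298747 = 2.518328

H = 2.5183 bits/symbol


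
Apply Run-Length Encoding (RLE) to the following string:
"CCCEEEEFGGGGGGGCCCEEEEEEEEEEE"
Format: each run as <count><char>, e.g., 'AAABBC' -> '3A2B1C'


Scanning runs left to right:
  i=0: run of 'C' x 3 -> '3C'
  i=3: run of 'E' x 4 -> '4E'
  i=7: run of 'F' x 1 -> '1F'
  i=8: run of 'G' x 7 -> '7G'
  i=15: run of 'C' x 3 -> '3C'
  i=18: run of 'E' x 11 -> '11E'

RLE = 3C4E1F7G3C11E


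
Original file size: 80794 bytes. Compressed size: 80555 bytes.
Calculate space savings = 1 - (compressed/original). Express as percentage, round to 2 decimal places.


ratio = compressed/original = 80555/80794 = 0.997042
savings = 1 - ratio = 1 - 0.997042 = 0.002958
as a percentage: 0.002958 * 100 = 0.3%

Space savings = 1 - 80555/80794 = 0.3%


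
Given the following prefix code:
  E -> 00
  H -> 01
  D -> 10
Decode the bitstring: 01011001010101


Decoding step by step:
Bits 01 -> H
Bits 01 -> H
Bits 10 -> D
Bits 01 -> H
Bits 01 -> H
Bits 01 -> H
Bits 01 -> H


Decoded message: HHDHHHH


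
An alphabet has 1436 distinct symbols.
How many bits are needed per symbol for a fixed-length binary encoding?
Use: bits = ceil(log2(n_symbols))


log2(1436) = 10.4878
Bracket: 2^10 = 1024 < 1436 <= 2^11 = 2048
So ceil(log2(1436)) = 11

bits = ceil(log2(1436)) = ceil(10.4878) = 11 bits


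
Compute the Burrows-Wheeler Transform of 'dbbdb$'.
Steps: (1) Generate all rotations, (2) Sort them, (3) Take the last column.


Rotations (sorted):
  0: $dbbdb -> last char: b
  1: b$dbbd -> last char: d
  2: bbdb$d -> last char: d
  3: bdb$db -> last char: b
  4: db$dbb -> last char: b
  5: dbbdb$ -> last char: $


BWT = bddbb$


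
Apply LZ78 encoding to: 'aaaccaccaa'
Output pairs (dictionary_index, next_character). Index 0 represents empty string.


LZ78 encoding steps:
Dictionary: {0: ''}
Step 1: w='' (idx 0), next='a' -> output (0, 'a'), add 'a' as idx 1
Step 2: w='a' (idx 1), next='a' -> output (1, 'a'), add 'aa' as idx 2
Step 3: w='' (idx 0), next='c' -> output (0, 'c'), add 'c' as idx 3
Step 4: w='c' (idx 3), next='a' -> output (3, 'a'), add 'ca' as idx 4
Step 5: w='c' (idx 3), next='c' -> output (3, 'c'), add 'cc' as idx 5
Step 6: w='aa' (idx 2), end of input -> output (2, '')


Encoded: [(0, 'a'), (1, 'a'), (0, 'c'), (3, 'a'), (3, 'c'), (2, '')]


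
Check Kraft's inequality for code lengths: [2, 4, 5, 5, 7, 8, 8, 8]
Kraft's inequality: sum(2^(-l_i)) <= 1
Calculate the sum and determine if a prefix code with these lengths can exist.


Sum = 2^(-2) + 2^(-4) + 2^(-5) + 2^(-5) + 2^(-7) + 2^(-8) + 2^(-8) + 2^(-8)
    = 0.25 + 0.0625 + 0.03125 + 0.03125 + 0.0078125 + 0.00390625 + 0.00390625 + 0.00390625
    = 101/256 = 0.39453125
Since 0.39453125 <= 1, Kraft's inequality IS satisfied.
A prefix code with these lengths CAN exist.

Kraft sum = 0.39453125. Satisfied.


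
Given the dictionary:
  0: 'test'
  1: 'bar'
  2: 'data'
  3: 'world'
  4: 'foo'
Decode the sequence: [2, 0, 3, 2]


Look up each index in the dictionary:
  2 -> 'data'
  0 -> 'test'
  3 -> 'world'
  2 -> 'data'

Decoded: "data test world data"


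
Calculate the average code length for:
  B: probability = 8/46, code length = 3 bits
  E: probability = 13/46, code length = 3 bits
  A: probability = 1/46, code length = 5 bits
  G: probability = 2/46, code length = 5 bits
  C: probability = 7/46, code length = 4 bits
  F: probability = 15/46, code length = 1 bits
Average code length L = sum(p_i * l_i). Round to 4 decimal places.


Weighted contributions p_i * l_i:
  B: (8/46) * 3 = 24/46
  E: (13/46) * 3 = 39/46
  A: (1/46) * 5 = 5/46
  G: (2/46) * 5 = 10/46
  C: (7/46) * 4 = 28/46
  F: (15/46) * 1 = 15/46
Sum = (24 + 39 + 5 + 10 + 28 + 15)/46 = 121/46

L = 121/46 = 2.6304 bits/symbol


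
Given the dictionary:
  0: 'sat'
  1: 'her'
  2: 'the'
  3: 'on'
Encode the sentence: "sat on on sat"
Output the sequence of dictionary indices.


Look up each word in the dictionary:
  'sat' -> 0
  'on' -> 3
  'on' -> 3
  'sat' -> 0

Encoded: [0, 3, 3, 0]


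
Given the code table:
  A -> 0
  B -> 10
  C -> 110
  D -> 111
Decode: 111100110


Decoding:
111 -> D
10 -> B
0 -> A
110 -> C


Result: DBAC


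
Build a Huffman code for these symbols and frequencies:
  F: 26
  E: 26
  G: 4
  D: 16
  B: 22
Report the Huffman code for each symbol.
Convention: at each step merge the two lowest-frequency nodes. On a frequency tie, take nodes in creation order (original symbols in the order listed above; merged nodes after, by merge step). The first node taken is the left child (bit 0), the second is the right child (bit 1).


Huffman tree construction:
Step 1: Merge G(4) + D(16) = 20
Step 2: Merge (G+D)(20) + B(22) = 42
Step 3: Merge F(26) + E(26) = 52
Step 4: Merge ((G+D)+B)(42) + (F+E)(52) = 94
Read each symbol's code off the tree from the root (left child = 0, right child = 1).

Codes:
  F: 10 (length 2)
  E: 11 (length 2)
  G: 000 (length 3)
  D: 001 (length 3)
  B: 01 (length 2)
Average code length: 208/94 = 2.2128 bits/symbol


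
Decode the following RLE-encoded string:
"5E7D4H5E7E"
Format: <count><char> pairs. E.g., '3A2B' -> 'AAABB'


Expanding each <count><char> pair:
  5E -> 'EEEEE'
  7D -> 'DDDDDDD'
  4H -> 'HHHH'
  5E -> 'EEEEE'
  7E -> 'EEEEEEE'

Decoded = EEEEEDDDDDDDHHHHEEEEEEEEEEEE


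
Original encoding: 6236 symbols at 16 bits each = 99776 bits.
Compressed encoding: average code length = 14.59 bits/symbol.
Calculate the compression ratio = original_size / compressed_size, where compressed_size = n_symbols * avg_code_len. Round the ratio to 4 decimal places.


original_size = n_symbols * orig_bits = 6236 * 16 = 99776 bits
compressed_size = n_symbols * avg_code_len = 6236 * 14.59 = 90983.24 bits
ratio = original_size / compressed_size = 99776 / 90983.24 = 1.0966

Compression ratio = 1.0966


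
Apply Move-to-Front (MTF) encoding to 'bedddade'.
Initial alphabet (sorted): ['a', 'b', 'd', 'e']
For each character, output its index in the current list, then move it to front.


MTF encoding:
'b': index 1 in ['a', 'b', 'd', 'e'] -> ['b', 'a', 'd', 'e']
'e': index 3 in ['b', 'a', 'd', 'e'] -> ['e', 'b', 'a', 'd']
'd': index 3 in ['e', 'b', 'a', 'd'] -> ['d', 'e', 'b', 'a']
'd': index 0 in ['d', 'e', 'b', 'a'] -> ['d', 'e', 'b', 'a']
'd': index 0 in ['d', 'e', 'b', 'a'] -> ['d', 'e', 'b', 'a']
'a': index 3 in ['d', 'e', 'b', 'a'] -> ['a', 'd', 'e', 'b']
'd': index 1 in ['a', 'd', 'e', 'b'] -> ['d', 'a', 'e', 'b']
'e': index 2 in ['d', 'a', 'e', 'b'] -> ['e', 'd', 'a', 'b']


Output: [1, 3, 3, 0, 0, 3, 1, 2]


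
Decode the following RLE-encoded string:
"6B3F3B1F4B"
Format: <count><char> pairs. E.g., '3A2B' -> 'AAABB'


Expanding each <count><char> pair:
  6B -> 'BBBBBB'
  3F -> 'FFF'
  3B -> 'BBB'
  1F -> 'F'
  4B -> 'BBBB'

Decoded = BBBBBBFFFBBBFBBBB


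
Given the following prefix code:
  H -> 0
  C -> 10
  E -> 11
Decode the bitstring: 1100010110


Decoding step by step:
Bits 11 -> E
Bits 0 -> H
Bits 0 -> H
Bits 0 -> H
Bits 10 -> C
Bits 11 -> E
Bits 0 -> H


Decoded message: EHHHCEH


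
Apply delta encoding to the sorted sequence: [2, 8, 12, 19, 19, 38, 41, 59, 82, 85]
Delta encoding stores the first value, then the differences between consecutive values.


First value: 2
Deltas:
  8 - 2 = 6
  12 - 8 = 4
  19 - 12 = 7
  19 - 19 = 0
  38 - 19 = 19
  41 - 38 = 3
  59 - 41 = 18
  82 - 59 = 23
  85 - 82 = 3


Delta encoded: [2, 6, 4, 7, 0, 19, 3, 18, 23, 3]


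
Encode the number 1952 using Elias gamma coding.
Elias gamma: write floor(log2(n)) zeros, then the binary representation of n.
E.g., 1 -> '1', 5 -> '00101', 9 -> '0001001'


num_bits = floor(log2(1952)) + 1 = 11
leading_zeros = num_bits - 1 = 10
binary(1952) = 11110100000

Elias gamma(1952) = '0000000000' + '11110100000' = 000000000011110100000 (21 bits)


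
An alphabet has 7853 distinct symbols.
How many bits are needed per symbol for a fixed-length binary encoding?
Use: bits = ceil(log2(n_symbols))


log2(7853) = 12.939
Bracket: 2^12 = 4096 < 7853 <= 2^13 = 8192
So ceil(log2(7853)) = 13

bits = ceil(log2(7853)) = ceil(12.939) = 13 bits


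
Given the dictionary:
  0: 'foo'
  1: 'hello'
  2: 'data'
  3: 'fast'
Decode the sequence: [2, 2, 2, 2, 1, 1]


Look up each index in the dictionary:
  2 -> 'data'
  2 -> 'data'
  2 -> 'data'
  2 -> 'data'
  1 -> 'hello'
  1 -> 'hello'

Decoded: "data data data data hello hello"


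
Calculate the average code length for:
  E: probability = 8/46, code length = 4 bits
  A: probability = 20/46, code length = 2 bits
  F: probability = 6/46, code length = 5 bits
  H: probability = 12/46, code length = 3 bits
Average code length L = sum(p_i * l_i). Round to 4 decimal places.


Weighted contributions p_i * l_i:
  E: (8/46) * 4 = 32/46
  A: (20/46) * 2 = 40/46
  F: (6/46) * 5 = 30/46
  H: (12/46) * 3 = 36/46
Sum = (32 + 40 + 30 + 36)/46 = 138/46

L = 138/46 = 3.0000 bits/symbol


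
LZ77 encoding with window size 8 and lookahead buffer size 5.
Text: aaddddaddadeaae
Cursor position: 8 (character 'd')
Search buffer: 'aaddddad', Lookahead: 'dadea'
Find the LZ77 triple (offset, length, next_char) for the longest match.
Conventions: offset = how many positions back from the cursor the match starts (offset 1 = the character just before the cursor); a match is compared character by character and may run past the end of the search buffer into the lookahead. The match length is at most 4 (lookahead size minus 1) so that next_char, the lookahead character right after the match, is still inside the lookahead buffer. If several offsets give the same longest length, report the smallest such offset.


Try each offset into the search buffer:
  offset=1 (pos 7, char 'd'): match length 1
  offset=2 (pos 6, char 'a'): match length 0
  offset=3 (pos 5, char 'd'): match length 3
  offset=4 (pos 4, char 'd'): match length 1
  offset=5 (pos 3, char 'd'): match length 1
  offset=6 (pos 2, char 'd'): match length 1
  offset=7 (pos 1, char 'a'): match length 0
  offset=8 (pos 0, char 'a'): match length 0
Longest match has length 3 at offset 3.
next_char = character at position 8 + 3 = 11 -> 'e'

Best match: offset=3, length=3 (matching 'dad' starting at position 5)
LZ77 triple: (3, 3, 'e')


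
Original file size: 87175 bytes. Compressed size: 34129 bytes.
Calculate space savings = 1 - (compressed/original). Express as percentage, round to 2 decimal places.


ratio = compressed/original = 34129/87175 = 0.3915
savings = 1 - ratio = 1 - 0.3915 = 0.6085
as a percentage: 0.6085 * 100 = 60.85%

Space savings = 1 - 34129/87175 = 60.85%


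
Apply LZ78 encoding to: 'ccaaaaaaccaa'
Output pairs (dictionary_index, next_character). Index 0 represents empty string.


LZ78 encoding steps:
Dictionary: {0: ''}
Step 1: w='' (idx 0), next='c' -> output (0, 'c'), add 'c' as idx 1
Step 2: w='c' (idx 1), next='a' -> output (1, 'a'), add 'ca' as idx 2
Step 3: w='' (idx 0), next='a' -> output (0, 'a'), add 'a' as idx 3
Step 4: w='a' (idx 3), next='a' -> output (3, 'a'), add 'aa' as idx 4
Step 5: w='aa' (idx 4), next='c' -> output (4, 'c'), add 'aac' as idx 5
Step 6: w='ca' (idx 2), next='a' -> output (2, 'a'), add 'caa' as idx 6


Encoded: [(0, 'c'), (1, 'a'), (0, 'a'), (3, 'a'), (4, 'c'), (2, 'a')]


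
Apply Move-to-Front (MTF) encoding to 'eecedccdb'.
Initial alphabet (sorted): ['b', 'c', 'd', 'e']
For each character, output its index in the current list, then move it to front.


MTF encoding:
'e': index 3 in ['b', 'c', 'd', 'e'] -> ['e', 'b', 'c', 'd']
'e': index 0 in ['e', 'b', 'c', 'd'] -> ['e', 'b', 'c', 'd']
'c': index 2 in ['e', 'b', 'c', 'd'] -> ['c', 'e', 'b', 'd']
'e': index 1 in ['c', 'e', 'b', 'd'] -> ['e', 'c', 'b', 'd']
'd': index 3 in ['e', 'c', 'b', 'd'] -> ['d', 'e', 'c', 'b']
'c': index 2 in ['d', 'e', 'c', 'b'] -> ['c', 'd', 'e', 'b']
'c': index 0 in ['c', 'd', 'e', 'b'] -> ['c', 'd', 'e', 'b']
'd': index 1 in ['c', 'd', 'e', 'b'] -> ['d', 'c', 'e', 'b']
'b': index 3 in ['d', 'c', 'e', 'b'] -> ['b', 'd', 'c', 'e']


Output: [3, 0, 2, 1, 3, 2, 0, 1, 3]


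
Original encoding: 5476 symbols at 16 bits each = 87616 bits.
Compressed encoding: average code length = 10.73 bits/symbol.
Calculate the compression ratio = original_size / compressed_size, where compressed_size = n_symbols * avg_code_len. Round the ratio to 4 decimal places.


original_size = n_symbols * orig_bits = 5476 * 16 = 87616 bits
compressed_size = n_symbols * avg_code_len = 5476 * 10.73 = 58757.48 bits
ratio = original_size / compressed_size = 87616 / 58757.48 = 1.4911

Compression ratio = 1.4911


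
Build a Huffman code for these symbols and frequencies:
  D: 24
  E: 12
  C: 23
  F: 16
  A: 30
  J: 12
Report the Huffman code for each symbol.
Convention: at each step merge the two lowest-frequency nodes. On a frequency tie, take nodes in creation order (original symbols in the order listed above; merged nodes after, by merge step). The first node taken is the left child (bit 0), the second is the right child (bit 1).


Huffman tree construction:
Step 1: Merge E(12) + J(12) = 24
Step 2: Merge F(16) + C(23) = 39
Step 3: Merge D(24) + (E+J)(24) = 48
Step 4: Merge A(30) + (F+C)(39) = 69
Step 5: Merge (D+(E+J))(48) + (A+(F+C))(69) = 117
Read each symbol's code off the tree from the root (left child = 0, right child = 1).

Codes:
  D: 00 (length 2)
  E: 010 (length 3)
  C: 111 (length 3)
  F: 110 (length 3)
  A: 10 (length 2)
  J: 011 (length 3)
Average code length: 297/117 = 2.5385 bits/symbol


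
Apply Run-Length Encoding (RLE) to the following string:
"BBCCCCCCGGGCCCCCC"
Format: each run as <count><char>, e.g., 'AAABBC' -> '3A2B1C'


Scanning runs left to right:
  i=0: run of 'B' x 2 -> '2B'
  i=2: run of 'C' x 6 -> '6C'
  i=8: run of 'G' x 3 -> '3G'
  i=11: run of 'C' x 6 -> '6C'

RLE = 2B6C3G6C


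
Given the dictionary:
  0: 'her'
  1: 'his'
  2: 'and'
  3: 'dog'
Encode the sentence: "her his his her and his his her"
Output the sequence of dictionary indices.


Look up each word in the dictionary:
  'her' -> 0
  'his' -> 1
  'his' -> 1
  'her' -> 0
  'and' -> 2
  'his' -> 1
  'his' -> 1
  'her' -> 0

Encoded: [0, 1, 1, 0, 2, 1, 1, 0]


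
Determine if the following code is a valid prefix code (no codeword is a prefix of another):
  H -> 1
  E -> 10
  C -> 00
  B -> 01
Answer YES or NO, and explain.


Checking each pair (does one codeword prefix another?):
  H='1' vs E='10': prefix -- VIOLATION

NO -- this is NOT a valid prefix code. H (1) is a prefix of E (10).


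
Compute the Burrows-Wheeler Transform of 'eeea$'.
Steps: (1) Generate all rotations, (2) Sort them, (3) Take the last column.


Rotations (sorted):
  0: $eeea -> last char: a
  1: a$eee -> last char: e
  2: ea$ee -> last char: e
  3: eea$e -> last char: e
  4: eeea$ -> last char: $


BWT = aeee$


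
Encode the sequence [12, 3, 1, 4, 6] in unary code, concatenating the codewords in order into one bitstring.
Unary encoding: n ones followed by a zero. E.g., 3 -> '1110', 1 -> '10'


Encode each number as n ones followed by a terminating 0:
  12 -> 1111111111110 (13 bits)
  3 -> 1110 (4 bits)
  1 -> 10 (2 bits)
  4 -> 11110 (5 bits)
  6 -> 1111110 (7 bits)
Total length = 13 + 4 + 2 + 5 + 7 = 31 bits.

Unary([12, 3, 1, 4, 6]) = 1111111111110111010111101111110 (31 bits)


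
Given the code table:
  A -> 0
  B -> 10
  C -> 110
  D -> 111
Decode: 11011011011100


Decoding:
110 -> C
110 -> C
110 -> C
111 -> D
0 -> A
0 -> A


Result: CCCDAA


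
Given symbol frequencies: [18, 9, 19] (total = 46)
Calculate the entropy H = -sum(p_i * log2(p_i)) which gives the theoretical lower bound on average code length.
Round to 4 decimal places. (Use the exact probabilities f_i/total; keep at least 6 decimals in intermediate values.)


Per-symbol terms -p_i * log2(p_i) with p_i = f_i/46:
  p = 18/46 = 0.391304: log2(p) = -1.353637, -p*log2(p) = 0.529684
  p = 9/46 = 0.195652: log2(p) = -2.353637, -p*log2(p) = 0.460494
  p = 19/46 = 0.413043: log2(p) = -1.275634, -p*log2(p) = 0.526892
H = 0.529684 + 0.460494 + 0.526892 = 1.517070

H = 1.5171 bits/symbol


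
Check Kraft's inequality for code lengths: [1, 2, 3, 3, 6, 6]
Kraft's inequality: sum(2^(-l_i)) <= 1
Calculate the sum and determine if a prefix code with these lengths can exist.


Sum = 2^(-1) + 2^(-2) + 2^(-3) + 2^(-3) + 2^(-6) + 2^(-6)
    = 0.5 + 0.25 + 0.125 + 0.125 + 0.015625 + 0.015625
    = 66/64 = 1.03125
Since 1.03125 > 1, Kraft's inequality is NOT satisfied.
A prefix code with these lengths CANNOT exist.

Kraft sum = 1.03125. Not satisfied.


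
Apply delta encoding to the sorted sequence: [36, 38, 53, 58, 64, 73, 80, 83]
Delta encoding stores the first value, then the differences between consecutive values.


First value: 36
Deltas:
  38 - 36 = 2
  53 - 38 = 15
  58 - 53 = 5
  64 - 58 = 6
  73 - 64 = 9
  80 - 73 = 7
  83 - 80 = 3


Delta encoded: [36, 2, 15, 5, 6, 9, 7, 3]


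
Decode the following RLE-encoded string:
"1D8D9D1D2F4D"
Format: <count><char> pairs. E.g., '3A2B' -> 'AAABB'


Expanding each <count><char> pair:
  1D -> 'D'
  8D -> 'DDDDDDDD'
  9D -> 'DDDDDDDDD'
  1D -> 'D'
  2F -> 'FF'
  4D -> 'DDDD'

Decoded = DDDDDDDDDDDDDDDDDDDFFDDDD


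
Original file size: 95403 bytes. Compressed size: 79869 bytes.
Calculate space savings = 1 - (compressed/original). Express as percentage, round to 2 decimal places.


ratio = compressed/original = 79869/95403 = 0.837175
savings = 1 - ratio = 1 - 0.837175 = 0.162825
as a percentage: 0.162825 * 100 = 16.28%

Space savings = 1 - 79869/95403 = 16.28%


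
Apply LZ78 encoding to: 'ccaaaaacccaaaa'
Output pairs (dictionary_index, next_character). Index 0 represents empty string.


LZ78 encoding steps:
Dictionary: {0: ''}
Step 1: w='' (idx 0), next='c' -> output (0, 'c'), add 'c' as idx 1
Step 2: w='c' (idx 1), next='a' -> output (1, 'a'), add 'ca' as idx 2
Step 3: w='' (idx 0), next='a' -> output (0, 'a'), add 'a' as idx 3
Step 4: w='a' (idx 3), next='a' -> output (3, 'a'), add 'aa' as idx 4
Step 5: w='a' (idx 3), next='c' -> output (3, 'c'), add 'ac' as idx 5
Step 6: w='c' (idx 1), next='c' -> output (1, 'c'), add 'cc' as idx 6
Step 7: w='aa' (idx 4), next='a' -> output (4, 'a'), add 'aaa' as idx 7
Step 8: w='a' (idx 3), end of input -> output (3, '')


Encoded: [(0, 'c'), (1, 'a'), (0, 'a'), (3, 'a'), (3, 'c'), (1, 'c'), (4, 'a'), (3, '')]


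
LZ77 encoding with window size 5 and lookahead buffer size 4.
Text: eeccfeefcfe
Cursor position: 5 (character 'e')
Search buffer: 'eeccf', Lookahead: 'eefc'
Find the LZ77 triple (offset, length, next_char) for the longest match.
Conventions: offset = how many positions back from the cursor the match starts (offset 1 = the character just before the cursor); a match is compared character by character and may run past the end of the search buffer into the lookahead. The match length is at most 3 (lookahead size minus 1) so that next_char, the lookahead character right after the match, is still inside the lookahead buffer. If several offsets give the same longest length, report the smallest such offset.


Try each offset into the search buffer:
  offset=1 (pos 4, char 'f'): match length 0
  offset=2 (pos 3, char 'c'): match length 0
  offset=3 (pos 2, char 'c'): match length 0
  offset=4 (pos 1, char 'e'): match length 1
  offset=5 (pos 0, char 'e'): match length 2
Longest match has length 2 at offset 5.
next_char = character at position 5 + 2 = 7 -> 'f'

Best match: offset=5, length=2 (matching 'ee' starting at position 0)
LZ77 triple: (5, 2, 'f')


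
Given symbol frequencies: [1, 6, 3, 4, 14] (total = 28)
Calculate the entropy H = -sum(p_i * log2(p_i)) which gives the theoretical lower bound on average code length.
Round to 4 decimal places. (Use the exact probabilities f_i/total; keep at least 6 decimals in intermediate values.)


Per-symbol terms -p_i * log2(p_i) with p_i = f_i/28:
  p = 1/28 = 0.035714: log2(p) = -4.807355, -p*log2(p) = 0.171691
  p = 6/28 = 0.214286: log2(p) = -2.222392, -p*log2(p) = 0.476227
  p = 3/28 = 0.107143: log2(p) = -3.222392, -p*log2(p) = 0.345256
  p = 4/28 = 0.142857: log2(p) = -2.807355, -p*log2(p) = 0.401051
  p = 14/28 = 0.500000: log2(p) = -1.000000, -p*log2(p) = 0.500000
H = 0.171691 + 0.476227 + 0.345256 + 0.401051 + 0.500000 = 1.894225

H = 1.8942 bits/symbol


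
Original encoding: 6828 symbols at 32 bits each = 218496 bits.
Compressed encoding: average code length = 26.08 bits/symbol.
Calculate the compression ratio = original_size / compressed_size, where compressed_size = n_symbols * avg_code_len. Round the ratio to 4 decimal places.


original_size = n_symbols * orig_bits = 6828 * 32 = 218496 bits
compressed_size = n_symbols * avg_code_len = 6828 * 26.08 = 178074.24 bits
ratio = original_size / compressed_size = 218496 / 178074.24 = 1.227

Compression ratio = 1.227


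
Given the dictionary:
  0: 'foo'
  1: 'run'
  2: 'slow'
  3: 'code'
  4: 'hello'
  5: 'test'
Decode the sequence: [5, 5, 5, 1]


Look up each index in the dictionary:
  5 -> 'test'
  5 -> 'test'
  5 -> 'test'
  1 -> 'run'

Decoded: "test test test run"


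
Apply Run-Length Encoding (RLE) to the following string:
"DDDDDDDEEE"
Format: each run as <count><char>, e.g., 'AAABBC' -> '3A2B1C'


Scanning runs left to right:
  i=0: run of 'D' x 7 -> '7D'
  i=7: run of 'E' x 3 -> '3E'

RLE = 7D3E


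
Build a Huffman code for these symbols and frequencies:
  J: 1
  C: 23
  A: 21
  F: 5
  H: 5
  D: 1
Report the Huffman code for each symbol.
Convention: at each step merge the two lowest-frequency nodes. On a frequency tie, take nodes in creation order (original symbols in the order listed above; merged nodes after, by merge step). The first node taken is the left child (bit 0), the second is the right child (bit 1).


Huffman tree construction:
Step 1: Merge J(1) + D(1) = 2
Step 2: Merge (J+D)(2) + F(5) = 7
Step 3: Merge H(5) + ((J+D)+F)(7) = 12
Step 4: Merge (H+((J+D)+F))(12) + A(21) = 33
Step 5: Merge C(23) + ((H+((J+D)+F))+A)(33) = 56
Read each symbol's code off the tree from the root (left child = 0, right child = 1).

Codes:
  J: 10100 (length 5)
  C: 0 (length 1)
  A: 11 (length 2)
  F: 1011 (length 4)
  H: 100 (length 3)
  D: 10101 (length 5)
Average code length: 110/56 = 1.9643 bits/symbol


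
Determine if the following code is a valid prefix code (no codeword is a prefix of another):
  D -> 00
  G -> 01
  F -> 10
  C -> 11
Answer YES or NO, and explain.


Checking each pair (does one codeword prefix another?):
  D='00' vs G='01': no prefix
  D='00' vs F='10': no prefix
  D='00' vs C='11': no prefix
  G='01' vs D='00': no prefix
  G='01' vs F='10': no prefix
  G='01' vs C='11': no prefix
  F='10' vs D='00': no prefix
  F='10' vs G='01': no prefix
  F='10' vs C='11': no prefix
  C='11' vs D='00': no prefix
  C='11' vs G='01': no prefix
  C='11' vs F='10': no prefix
No violation found over all pairs.

YES -- this is a valid prefix code. No codeword is a prefix of any other codeword.


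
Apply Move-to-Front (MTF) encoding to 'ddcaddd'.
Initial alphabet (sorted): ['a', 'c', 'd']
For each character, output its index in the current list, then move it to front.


MTF encoding:
'd': index 2 in ['a', 'c', 'd'] -> ['d', 'a', 'c']
'd': index 0 in ['d', 'a', 'c'] -> ['d', 'a', 'c']
'c': index 2 in ['d', 'a', 'c'] -> ['c', 'd', 'a']
'a': index 2 in ['c', 'd', 'a'] -> ['a', 'c', 'd']
'd': index 2 in ['a', 'c', 'd'] -> ['d', 'a', 'c']
'd': index 0 in ['d', 'a', 'c'] -> ['d', 'a', 'c']
'd': index 0 in ['d', 'a', 'c'] -> ['d', 'a', 'c']


Output: [2, 0, 2, 2, 2, 0, 0]


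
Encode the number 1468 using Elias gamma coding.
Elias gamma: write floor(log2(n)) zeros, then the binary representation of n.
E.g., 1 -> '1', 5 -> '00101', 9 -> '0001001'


num_bits = floor(log2(1468)) + 1 = 11
leading_zeros = num_bits - 1 = 10
binary(1468) = 10110111100

Elias gamma(1468) = '0000000000' + '10110111100' = 000000000010110111100 (21 bits)


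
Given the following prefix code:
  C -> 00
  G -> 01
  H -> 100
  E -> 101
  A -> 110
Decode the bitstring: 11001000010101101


Decoding step by step:
Bits 110 -> A
Bits 01 -> G
Bits 00 -> C
Bits 00 -> C
Bits 101 -> E
Bits 01 -> G
Bits 101 -> E


Decoded message: AGCCEGE


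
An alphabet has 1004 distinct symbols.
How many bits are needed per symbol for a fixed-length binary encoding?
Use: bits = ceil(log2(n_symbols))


log2(1004) = 9.9715
Bracket: 2^9 = 512 < 1004 <= 2^10 = 1024
So ceil(log2(1004)) = 10

bits = ceil(log2(1004)) = ceil(9.9715) = 10 bits


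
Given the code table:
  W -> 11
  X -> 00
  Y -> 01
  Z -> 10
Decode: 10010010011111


Decoding:
10 -> Z
01 -> Y
00 -> X
10 -> Z
01 -> Y
11 -> W
11 -> W


Result: ZYXZYWW


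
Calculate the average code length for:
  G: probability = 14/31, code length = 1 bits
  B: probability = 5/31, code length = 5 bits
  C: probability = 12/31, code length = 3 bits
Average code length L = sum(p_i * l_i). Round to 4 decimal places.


Weighted contributions p_i * l_i:
  G: (14/31) * 1 = 14/31
  B: (5/31) * 5 = 25/31
  C: (12/31) * 3 = 36/31
Sum = (14 + 25 + 36)/31 = 75/31

L = 75/31 = 2.4194 bits/symbol


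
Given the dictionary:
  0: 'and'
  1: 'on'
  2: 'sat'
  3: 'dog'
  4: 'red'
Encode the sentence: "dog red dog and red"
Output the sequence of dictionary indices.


Look up each word in the dictionary:
  'dog' -> 3
  'red' -> 4
  'dog' -> 3
  'and' -> 0
  'red' -> 4

Encoded: [3, 4, 3, 0, 4]


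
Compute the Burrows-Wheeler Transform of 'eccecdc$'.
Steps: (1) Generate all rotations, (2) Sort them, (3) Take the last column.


Rotations (sorted):
  0: $eccecdc -> last char: c
  1: c$eccecd -> last char: d
  2: ccecdc$e -> last char: e
  3: cdc$ecce -> last char: e
  4: cecdc$ec -> last char: c
  5: dc$eccec -> last char: c
  6: eccecdc$ -> last char: $
  7: ecdc$ecc -> last char: c


BWT = cdeecc$c


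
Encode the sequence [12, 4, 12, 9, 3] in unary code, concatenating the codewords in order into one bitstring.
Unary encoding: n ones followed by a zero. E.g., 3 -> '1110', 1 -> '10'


Encode each number as n ones followed by a terminating 0:
  12 -> 1111111111110 (13 bits)
  4 -> 11110 (5 bits)
  12 -> 1111111111110 (13 bits)
  9 -> 1111111110 (10 bits)
  3 -> 1110 (4 bits)
Total length = 13 + 5 + 13 + 10 + 4 = 45 bits.

Unary([12, 4, 12, 9, 3]) = 111111111111011110111111111111011111111101110 (45 bits)


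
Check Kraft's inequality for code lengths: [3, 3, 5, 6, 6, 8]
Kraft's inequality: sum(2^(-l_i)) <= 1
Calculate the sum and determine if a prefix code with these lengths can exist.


Sum = 2^(-3) + 2^(-3) + 2^(-5) + 2^(-6) + 2^(-6) + 2^(-8)
    = 0.125 + 0.125 + 0.03125 + 0.015625 + 0.015625 + 0.00390625
    = 81/256 = 0.31640625
Since 0.31640625 <= 1, Kraft's inequality IS satisfied.
A prefix code with these lengths CAN exist.

Kraft sum = 0.31640625. Satisfied.
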